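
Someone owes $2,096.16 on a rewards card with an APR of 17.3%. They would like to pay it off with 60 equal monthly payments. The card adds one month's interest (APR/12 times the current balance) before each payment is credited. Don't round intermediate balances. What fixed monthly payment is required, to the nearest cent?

$52.43

Monthly rate r = 17.3%/12 = 1.44167% = 0.0144167.
Level-payment amortization: P = B₀·r / (1 − (1+r)^(−n)) = 2096.16·0.0144167 / (1 − 1.01442^(−60)).
Denominator 1 − (1+r)^(−60) = 0.57634002.
P = 30.2196 / 0.57634002 ≈ 52.43.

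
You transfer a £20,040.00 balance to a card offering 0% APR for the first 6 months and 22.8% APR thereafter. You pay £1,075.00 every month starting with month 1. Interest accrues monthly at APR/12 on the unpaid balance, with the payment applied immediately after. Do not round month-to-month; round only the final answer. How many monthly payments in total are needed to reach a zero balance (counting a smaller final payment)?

21 payments

Promo months 1–6 at r₀ = 0%/12 = 0; months 7+ at r₁ = 22.8%/12 = 0.019.
After month 6 (no interest yet): B = £20,040.00 − 6·£1,075.00 = £13,590.00.
Then at r₁ with £1,075.00/mo: n₂ = −ln(1 − r₁·B/P)/ln(1+r₁) ≈ 14.59 → 15 more payments.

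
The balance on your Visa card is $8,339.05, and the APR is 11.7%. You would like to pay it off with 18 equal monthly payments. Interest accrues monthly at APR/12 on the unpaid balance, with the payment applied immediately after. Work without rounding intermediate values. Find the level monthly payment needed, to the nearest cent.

$507.37

Monthly rate r = 11.7%/12 = 0.975% = 0.00975.
Level-payment amortization: P = B₀·r / (1 − (1+r)^(−n)) = 8339.05·0.00975 / (1 − 1.00975^(−18)).
Denominator 1 − (1+r)^(−18) = 0.160249083.
P = 81.3057 / 0.160249083 ≈ 507.37.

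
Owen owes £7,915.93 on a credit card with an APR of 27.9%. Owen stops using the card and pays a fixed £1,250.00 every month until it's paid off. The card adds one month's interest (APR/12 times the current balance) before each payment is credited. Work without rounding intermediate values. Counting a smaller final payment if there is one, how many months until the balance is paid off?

7 months

Monthly rate r = 27.9%/12 = 2.325% = 0.02325.
Recurrence: B ← B·(1+r) − £1,250.00.
Month 1: interest £184.05; balance after payment £6,849.98.
Month 2: interest £159.26; balance after payment £5,759.24.
Closed form: n = −ln(1 − rB₀/P)/ln(1+r) = −ln(0.85276)/ln(1.02325) ≈ 6.930, so the balance reaches zero during payment 7.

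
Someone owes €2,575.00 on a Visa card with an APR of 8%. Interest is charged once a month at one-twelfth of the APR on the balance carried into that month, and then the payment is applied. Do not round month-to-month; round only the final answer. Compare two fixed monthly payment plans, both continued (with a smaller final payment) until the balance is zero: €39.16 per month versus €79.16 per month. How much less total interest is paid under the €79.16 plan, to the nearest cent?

Monthly rate r = 8%/12 = 0.666667% = 0.00666667.
At €39.16/mo: n = ⌈−ln(1 − rB₀/P)/ln(1+r)⌉ = 87 payments (last €32.35); total interest = total paid − €2,575.00 = €825.11.
At €79.16/mo: 37 payments (last €62.48); total interest €337.24.
Interest saved = €825.11 − €337.24 = €487.87.

€487.87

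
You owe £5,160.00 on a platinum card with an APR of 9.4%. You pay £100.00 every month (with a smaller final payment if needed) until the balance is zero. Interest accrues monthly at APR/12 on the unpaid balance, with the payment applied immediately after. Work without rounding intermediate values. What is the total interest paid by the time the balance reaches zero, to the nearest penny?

Monthly rate r = 9.4%/12 = 0.783333% = 0.00783333.
Payoff takes n = ⌈−ln(1 − rB₀/P)/ln(1+r)⌉ = ⌈66.367⌉ = 67 payments; the last is £36.80.
Total paid = 66·£100.00 + £36.80 = £6,636.80.
Total interest = total paid − principal = £6,636.80 − £5,160.00 = £1,476.80.

£1,476.80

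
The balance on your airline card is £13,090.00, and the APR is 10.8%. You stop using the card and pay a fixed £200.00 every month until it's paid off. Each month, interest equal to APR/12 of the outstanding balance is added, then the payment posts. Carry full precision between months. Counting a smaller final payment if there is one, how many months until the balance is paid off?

Monthly rate r = 10.8%/12 = 0.9% = 0.009.
Recurrence: B ← B·(1+r) − £200.00.
Month 1: interest £117.81; balance after payment £13,007.81.
Month 2: interest £117.07; balance after payment £12,924.88.
Closed form: n = −ln(1 − rB₀/P)/ln(1+r) = −ln(0.41095)/ln(1.009) ≈ 99.253, so the balance reaches zero during payment 100.

100 payments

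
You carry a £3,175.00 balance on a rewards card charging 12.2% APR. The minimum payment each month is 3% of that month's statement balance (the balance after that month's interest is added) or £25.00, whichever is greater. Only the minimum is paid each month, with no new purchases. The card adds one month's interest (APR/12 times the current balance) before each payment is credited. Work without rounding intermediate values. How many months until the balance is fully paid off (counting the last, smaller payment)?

Monthly rate r = 12.2%/12 = 1.01667% = 0.0101667.
While 3% of the post-interest balance exceeds £25.00, each month B ← (B·(1+r))·(1 − 0.03), i.e. B shrinks by the factor (1+r)·0.97 = 0.97986.
This holds for months 1–67. Entering month 68 the balance is £812.42; 3% of the post-interest balance is now below £25.00, so the flat £25.00 minimum applies from here.
From month 68 a fixed £25.00 at rate r clears £812.42 in 40 more payments. Total: 67 + 40 = 107 months.

107 months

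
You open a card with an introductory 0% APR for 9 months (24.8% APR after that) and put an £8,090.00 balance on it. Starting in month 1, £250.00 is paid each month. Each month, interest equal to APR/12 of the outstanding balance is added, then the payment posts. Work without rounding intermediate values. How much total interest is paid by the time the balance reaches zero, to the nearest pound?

Promo months 1–9 at r₀ = 0%/12 = 0; months 10+ at r₁ = 24.8%/12 = 0.0206667.
After month 9 (no interest yet): B = £8,090.00 − 9·£250.00 = £5,840.00.
Then at r₁ with £250.00/mo: n₂ = −ln(1 − r₁·B/P)/ln(1+r₁) ≈ 32.23 → 33 more payments.
Total paid = 41·£250.00 + £57.67 = £10,307.67; interest = £10,307.67 − £8,090.00 = £2,217.67.

£2,218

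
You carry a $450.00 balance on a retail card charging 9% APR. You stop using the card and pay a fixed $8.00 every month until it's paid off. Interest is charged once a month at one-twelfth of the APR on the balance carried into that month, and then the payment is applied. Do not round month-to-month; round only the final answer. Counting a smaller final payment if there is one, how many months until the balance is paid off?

74 months

Monthly rate r = 9%/12 = 0.75% = 0.0075.
Recurrence: B ← B·(1+r) − $8.00.
Month 1: interest $3.38; balance after payment $445.38.
Month 2: interest $3.34; balance after payment $440.72.
Closed form: n = −ln(1 − rB₀/P)/ln(1+r) = −ln(0.57812)/ln(1.0075) ≈ 73.336, so the balance reaches zero during payment 74.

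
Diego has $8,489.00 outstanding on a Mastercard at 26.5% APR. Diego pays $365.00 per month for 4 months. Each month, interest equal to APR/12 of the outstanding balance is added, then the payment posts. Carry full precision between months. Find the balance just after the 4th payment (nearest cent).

Monthly rate r = 26.5%/12 = 2.20833% = 0.0220833.
Each month: B ← B·(1+r) − $365.00.
Month 1: interest $187.47; balance after payment $8,311.47.
Month 2: interest $183.54; balance after payment $8,130.01.
Month 3: interest $179.54; balance after payment $7,944.55.
Month 4: interest $175.44; balance after payment $7,754.99.

$7,754.99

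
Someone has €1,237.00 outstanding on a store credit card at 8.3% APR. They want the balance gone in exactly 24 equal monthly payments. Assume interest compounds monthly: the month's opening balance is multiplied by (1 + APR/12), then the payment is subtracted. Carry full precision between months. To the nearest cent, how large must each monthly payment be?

Monthly rate r = 8.3%/12 = 0.691667% = 0.00691667.
Level-payment amortization: P = B₀·r / (1 − (1+r)^(−n)) = 1237.00·0.00691667 / (1 − 1.00692^(−24)).
Denominator 1 − (1+r)^(−24) = 0.152469583.
P = 8.55592 / 0.152469583 ≈ 56.12.

€56.12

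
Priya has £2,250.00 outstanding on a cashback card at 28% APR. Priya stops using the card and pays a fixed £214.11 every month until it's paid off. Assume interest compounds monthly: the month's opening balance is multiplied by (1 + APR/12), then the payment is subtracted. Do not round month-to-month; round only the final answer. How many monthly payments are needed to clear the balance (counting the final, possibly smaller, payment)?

Monthly rate r = 28%/12 = 2.33333% = 0.0233333.
Recurrence: B ← B·(1+r) − £214.11.
Month 1: interest £52.50; balance after payment £2,088.39.
Month 2: interest £48.73; balance after payment £1,923.01.
Closed form: n = −ln(1 − rB₀/P)/ln(1+r) = −ln(0.7548)/ln(1.02333) ≈ 12.196, so the balance reaches zero during payment 13.

13 months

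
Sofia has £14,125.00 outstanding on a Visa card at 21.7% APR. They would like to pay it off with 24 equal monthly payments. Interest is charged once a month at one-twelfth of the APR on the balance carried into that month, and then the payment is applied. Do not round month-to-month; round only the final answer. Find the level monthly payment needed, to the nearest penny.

Monthly rate r = 21.7%/12 = 1.80833% = 0.0180833.
Level-payment amortization: P = B₀·r / (1 − (1+r)^(−n)) = 14125.00·0.0180833 / (1 − 1.01808^(−24)).
Denominator 1 − (1+r)^(−24) = 0.349570647.
P = 255.427 / 0.349570647 ≈ 730.69.

£730.69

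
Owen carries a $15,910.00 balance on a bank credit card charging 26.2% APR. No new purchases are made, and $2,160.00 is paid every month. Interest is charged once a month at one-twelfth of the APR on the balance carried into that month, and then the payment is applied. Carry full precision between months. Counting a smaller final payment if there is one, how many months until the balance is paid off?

9 months

Monthly rate r = 26.2%/12 = 2.18333% = 0.0218333.
Recurrence: B ← B·(1+r) − $2,160.00.
Month 1: interest $347.37; balance after payment $14,097.37.
Month 2: interest $307.79; balance after payment $12,245.16.
Closed form: n = −ln(1 − rB₀/P)/ln(1+r) = −ln(0.83918)/ln(1.02183) ≈ 8.118, so the balance reaches zero during payment 9.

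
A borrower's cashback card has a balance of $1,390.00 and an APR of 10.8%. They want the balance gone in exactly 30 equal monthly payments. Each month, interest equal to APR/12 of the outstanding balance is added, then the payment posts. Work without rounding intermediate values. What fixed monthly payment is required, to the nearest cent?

$53.08

Monthly rate r = 10.8%/12 = 0.9% = 0.009.
Level-payment amortization: P = B₀·r / (1 − (1+r)^(−n)) = 1390.00·0.009 / (1 − 1.009^(−30)).
Denominator 1 − (1+r)^(−30) = 0.23569797.
P = 12.51 / 0.23569797 ≈ 53.08.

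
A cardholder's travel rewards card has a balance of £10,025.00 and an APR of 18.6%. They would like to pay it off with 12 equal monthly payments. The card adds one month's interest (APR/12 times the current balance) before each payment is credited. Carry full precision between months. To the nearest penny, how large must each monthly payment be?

£921.96

Monthly rate r = 18.6%/12 = 1.55% = 0.0155.
Level-payment amortization: P = B₀·r / (1 − (1+r)^(−n)) = 10025.00·0.0155 / (1 − 1.0155^(−12)).
Denominator 1 − (1+r)^(−12) = 0.168540945.
P = 155.388 / 0.168540945 ≈ 921.96.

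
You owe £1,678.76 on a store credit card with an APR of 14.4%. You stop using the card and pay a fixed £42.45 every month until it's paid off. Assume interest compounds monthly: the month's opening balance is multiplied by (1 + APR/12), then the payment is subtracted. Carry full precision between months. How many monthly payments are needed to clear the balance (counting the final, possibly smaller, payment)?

Monthly rate r = 14.4%/12 = 1.2% = 0.012.
Recurrence: B ← B·(1+r) − £42.45.
Month 1: interest £20.15; balance after payment £1,656.46.
Month 2: interest £19.88; balance after payment £1,633.88.
Closed form: n = −ln(1 − rB₀/P)/ln(1+r) = −ln(0.52544)/ln(1.012) ≈ 53.948, so the balance reaches zero during payment 54.

54 payments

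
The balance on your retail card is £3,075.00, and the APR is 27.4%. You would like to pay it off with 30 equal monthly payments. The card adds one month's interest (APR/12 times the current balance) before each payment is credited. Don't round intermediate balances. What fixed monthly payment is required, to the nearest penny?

£142.70

Monthly rate r = 27.4%/12 = 2.28333% = 0.0228333.
Level-payment amortization: P = B₀·r / (1 − (1+r)^(−n)) = 3075.00·0.0228333 / (1 − 1.02283^(−30)).
Denominator 1 − (1+r)^(−30) = 0.492011579.
P = 70.2125 / 0.492011579 ≈ 142.70.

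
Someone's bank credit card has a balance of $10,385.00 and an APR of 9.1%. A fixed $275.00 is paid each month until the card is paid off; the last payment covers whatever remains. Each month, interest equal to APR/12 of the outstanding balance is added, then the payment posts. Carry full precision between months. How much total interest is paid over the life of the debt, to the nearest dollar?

Monthly rate r = 9.1%/12 = 0.758333% = 0.00758333.
Payoff takes n = ⌈−ln(1 − rB₀/P)/ln(1+r)⌉ = ⌈44.660⌉ = 45 payments; the last is $181.83.
Total paid = 44·$275.00 + $181.83 = $12,281.83.
Total interest = total paid − principal = $12,281.83 − $10,385.00 = $1,896.83.

$1,897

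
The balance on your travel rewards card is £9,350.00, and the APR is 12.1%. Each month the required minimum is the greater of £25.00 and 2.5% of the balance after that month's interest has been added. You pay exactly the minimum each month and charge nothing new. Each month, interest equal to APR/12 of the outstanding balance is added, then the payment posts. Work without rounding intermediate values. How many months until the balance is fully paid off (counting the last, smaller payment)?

Monthly rate r = 12.1%/12 = 1.00833% = 0.0100833.
While 2.5% of the post-interest balance exceeds £25.00, each month B ← (B·(1+r))·(1 − 0.025), i.e. B shrinks by the factor (1+r)·0.975 = 0.98483.
This holds for months 1–147. Entering month 148 the balance is £988.55; 2.5% of the post-interest balance is now below £25.00, so the flat £25.00 minimum applies from here.
From month 148 a fixed £25.00 at rate r clears £988.55 in 51 more payments. Total: 147 + 51 = 198 months.

198 months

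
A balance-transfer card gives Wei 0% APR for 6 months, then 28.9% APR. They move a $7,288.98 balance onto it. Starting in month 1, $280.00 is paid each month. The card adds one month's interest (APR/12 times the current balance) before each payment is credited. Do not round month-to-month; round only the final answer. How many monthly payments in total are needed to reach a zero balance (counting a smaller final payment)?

Promo months 1–6 at r₀ = 0%/12 = 0; months 7+ at r₁ = 28.9%/12 = 0.0240833.
After month 6 (no interest yet): B = $7,288.98 − 6·$280.00 = $5,608.98.
Then at r₁ with $280.00/mo: n₂ = −ln(1 − r₁·B/P)/ln(1+r₁) ≈ 27.68 → 28 more payments.

34 months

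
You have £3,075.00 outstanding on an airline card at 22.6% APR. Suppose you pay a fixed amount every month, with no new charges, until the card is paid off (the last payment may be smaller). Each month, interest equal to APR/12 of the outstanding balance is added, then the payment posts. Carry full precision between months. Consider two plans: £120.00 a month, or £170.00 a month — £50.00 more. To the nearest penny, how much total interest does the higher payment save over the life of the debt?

Monthly rate r = 22.6%/12 = 1.88333% = 0.0188333.
At £120.00/mo: n = ⌈−ln(1 − rB₀/P)/ln(1+r)⌉ = 36 payments (last £38.26); total interest = total paid − £3,075.00 = £1,163.26.
At £170.00/mo: 23 payments (last £55.37); total interest £720.37.
Interest saved = £1,163.26 − £720.37 = £442.89.

£442.89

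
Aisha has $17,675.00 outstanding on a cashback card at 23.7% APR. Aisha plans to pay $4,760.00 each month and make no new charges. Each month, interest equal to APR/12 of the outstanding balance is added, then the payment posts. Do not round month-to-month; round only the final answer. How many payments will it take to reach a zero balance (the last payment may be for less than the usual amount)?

Monthly rate r = 23.7%/12 = 1.975% = 0.01975.
Recurrence: B ← B·(1+r) − $4,760.00.
Month 1: interest $349.08; balance after payment $13,264.08.
Month 2: interest $261.97; balance after payment $8,766.05.
Month 3: interest $173.13; balance after payment $4,179.18.
Month 4: interest $82.54; balance after payment $0.00.

4 months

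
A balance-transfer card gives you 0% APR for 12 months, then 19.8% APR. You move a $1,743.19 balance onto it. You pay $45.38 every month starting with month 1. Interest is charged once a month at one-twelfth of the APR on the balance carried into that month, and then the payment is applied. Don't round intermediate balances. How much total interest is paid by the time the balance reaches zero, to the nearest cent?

$388.54

Promo months 1–12 at r₀ = 0%/12 = 0; months 13+ at r₁ = 19.8%/12 = 0.0165.
After month 12 (no interest yet): B = $1,743.19 − 12·$45.38 = $1,198.63.
Then at r₁ with $45.38/mo: n₂ = −ln(1 − r₁·B/P)/ln(1+r₁) ≈ 34.97 → 35 more payments.
Total paid = 46·$45.38 + $44.25 = $2,131.73; interest = $2,131.73 − $1,743.19 = $388.54.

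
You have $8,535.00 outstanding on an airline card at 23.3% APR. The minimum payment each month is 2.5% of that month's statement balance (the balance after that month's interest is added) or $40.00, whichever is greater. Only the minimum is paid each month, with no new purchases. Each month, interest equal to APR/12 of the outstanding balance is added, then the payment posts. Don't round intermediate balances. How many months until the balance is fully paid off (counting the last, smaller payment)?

Monthly rate r = 23.3%/12 = 1.94167% = 0.0194167.
While 2.5% of the post-interest balance exceeds $40.00, each month B ← (B·(1+r))·(1 − 0.025), i.e. B shrinks by the factor (1+r)·0.975 = 0.99393.
This holds for months 1–279. Entering month 280 the balance is $1,561.79; 2.5% of the post-interest balance is now below $40.00, so the flat $40.00 minimum applies from here.
From month 280 a fixed $40.00 at rate r clears $1,561.79 in 74 more payments. Total: 279 + 74 = 353 months.

353 months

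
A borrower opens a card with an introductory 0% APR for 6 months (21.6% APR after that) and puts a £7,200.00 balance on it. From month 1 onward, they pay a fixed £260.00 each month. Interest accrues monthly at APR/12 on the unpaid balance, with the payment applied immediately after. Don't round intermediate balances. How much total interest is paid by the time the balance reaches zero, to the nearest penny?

Promo months 1–6 at r₀ = 0%/12 = 0; months 7+ at r₁ = 21.6%/12 = 0.018.
After month 6 (no interest yet): B = £7,200.00 − 6·£260.00 = £5,640.00.
Then at r₁ with £260.00/mo: n₂ = −ln(1 − r₁·B/P)/ln(1+r₁) ≈ 27.75 → 28 more payments.
Total paid = 33·£260.00 + £195.37 = £8,775.37; interest = £8,775.37 − £7,200.00 = £1,575.37.

£1,575.37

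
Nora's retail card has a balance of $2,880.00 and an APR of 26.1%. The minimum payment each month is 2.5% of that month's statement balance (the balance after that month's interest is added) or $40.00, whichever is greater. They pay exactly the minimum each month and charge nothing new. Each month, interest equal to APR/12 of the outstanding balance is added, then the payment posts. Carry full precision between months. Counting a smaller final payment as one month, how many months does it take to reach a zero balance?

Monthly rate r = 26.1%/12 = 2.175% = 0.02175.
While 2.5% of the post-interest balance exceeds $40.00, each month B ← (B·(1+r))·(1 − 0.025), i.e. B shrinks by the factor (1+r)·0.975 = 0.99621.
This holds for months 1–161. Entering month 162 the balance is $1,561.79; 2.5% of the post-interest balance is now below $40.00, so the flat $40.00 minimum applies from here.
From month 162 a fixed $40.00 at rate r clears $1,561.79 in 88 more payments. Total: 161 + 88 = 249 months.

249 months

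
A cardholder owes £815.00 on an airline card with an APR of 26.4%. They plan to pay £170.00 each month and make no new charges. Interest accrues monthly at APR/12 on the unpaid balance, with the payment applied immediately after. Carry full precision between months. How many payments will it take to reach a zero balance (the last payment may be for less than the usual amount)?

6 months

Monthly rate r = 26.4%/12 = 2.2% = 0.022.
Recurrence: B ← B·(1+r) − £170.00.
Month 1: interest £17.93; balance after payment £662.93.
Month 2: interest £14.58; balance after payment £507.51.
Month 3: interest £11.17; balance after payment £348.68.
Month 4: interest £7.67; balance after payment £186.35.
Month 5: interest £4.10; balance after payment £20.45.
Month 6: interest £0.45; balance after payment £0.00.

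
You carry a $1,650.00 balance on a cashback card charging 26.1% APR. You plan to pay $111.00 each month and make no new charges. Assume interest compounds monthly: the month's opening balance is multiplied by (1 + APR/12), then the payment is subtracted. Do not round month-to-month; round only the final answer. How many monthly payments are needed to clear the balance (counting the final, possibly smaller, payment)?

19 payments

Monthly rate r = 26.1%/12 = 2.175% = 0.02175.
Recurrence: B ← B·(1+r) − $111.00.
Month 1: interest $35.89; balance after payment $1,574.89.
Month 2: interest $34.25; balance after payment $1,498.14.
Closed form: n = −ln(1 − rB₀/P)/ln(1+r) = −ln(0.67669)/ln(1.02175) ≈ 18.151, so the balance reaches zero during payment 19.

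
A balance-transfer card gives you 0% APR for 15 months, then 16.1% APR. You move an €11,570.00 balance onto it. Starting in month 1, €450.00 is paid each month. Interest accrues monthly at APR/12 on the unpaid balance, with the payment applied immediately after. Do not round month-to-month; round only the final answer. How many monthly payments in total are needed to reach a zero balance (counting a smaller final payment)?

Promo months 1–15 at r₀ = 0%/12 = 0; months 16+ at r₁ = 16.1%/12 = 0.0134167.
After month 15 (no interest yet): B = €11,570.00 − 15·€450.00 = €4,820.00.
Then at r₁ with €450.00/mo: n₂ = −ln(1 − r₁·B/P)/ln(1+r₁) ≈ 11.64 → 12 more payments.

27 months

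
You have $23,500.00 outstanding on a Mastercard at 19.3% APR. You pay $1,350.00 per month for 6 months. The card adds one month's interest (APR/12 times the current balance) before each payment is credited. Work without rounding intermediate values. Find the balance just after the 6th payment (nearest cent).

$17,428.16

Monthly rate r = 19.3%/12 = 1.60833% = 0.0160833.
Each month: B ← B·(1+r) − $1,350.00.
Month 1: interest $377.96; balance after payment $22,527.96.
Month 2: interest $362.32; balance after payment $21,540.28.
Month 3: interest $346.44; balance after payment $20,536.72.
Month 4: interest $330.30; balance after payment $19,517.02.
Month 5: interest $313.90; balance after payment $18,480.92.
Month 6: interest $297.23; balance after payment $17,428.16.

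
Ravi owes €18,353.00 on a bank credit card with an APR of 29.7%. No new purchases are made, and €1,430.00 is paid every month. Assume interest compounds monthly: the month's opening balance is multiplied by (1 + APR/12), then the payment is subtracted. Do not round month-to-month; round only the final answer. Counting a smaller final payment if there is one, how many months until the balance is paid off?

16 payments

Monthly rate r = 29.7%/12 = 2.475% = 0.02475.
Recurrence: B ← B·(1+r) − €1,430.00.
Month 1: interest €454.24; balance after payment €17,377.24.
Month 2: interest €430.09; balance after payment €16,377.32.
Closed form: n = −ln(1 − rB₀/P)/ln(1+r) = −ln(0.68235)/ln(1.02475) ≈ 15.633, so the balance reaches zero during payment 16.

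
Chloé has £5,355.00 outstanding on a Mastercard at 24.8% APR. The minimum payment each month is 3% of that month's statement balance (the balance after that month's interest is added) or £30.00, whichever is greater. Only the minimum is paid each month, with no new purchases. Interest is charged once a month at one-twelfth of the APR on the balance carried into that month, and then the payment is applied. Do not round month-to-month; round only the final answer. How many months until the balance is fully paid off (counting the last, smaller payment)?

Monthly rate r = 24.8%/12 = 2.06667% = 0.0206667.
While 3% of the post-interest balance exceeds £30.00, each month B ← (B·(1+r))·(1 − 0.03), i.e. B shrinks by the factor (1+r)·0.97 = 0.99005.
This holds for months 1–170. Entering month 171 the balance is £977.74; 3% of the post-interest balance is now below £30.00, so the flat £30.00 minimum applies from here.
From month 171 a fixed £30.00 at rate r clears £977.74 in 55 more payments. Total: 170 + 55 = 225 months.

225 months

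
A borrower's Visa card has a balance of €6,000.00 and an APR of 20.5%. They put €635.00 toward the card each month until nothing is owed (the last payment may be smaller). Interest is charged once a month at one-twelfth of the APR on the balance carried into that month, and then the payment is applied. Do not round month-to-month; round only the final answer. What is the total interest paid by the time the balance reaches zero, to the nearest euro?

Monthly rate r = 20.5%/12 = 1.70833% = 0.0170833.
Payoff takes n = ⌈−ln(1 − rB₀/P)/ln(1+r)⌉ = ⌈10.393⌉ = 11 payments; the last is €250.63.
Total paid = 10·€635.00 + €250.63 = €6,600.63.
Total interest = total paid − principal = €6,600.63 − €6,000.00 = €600.63.

€601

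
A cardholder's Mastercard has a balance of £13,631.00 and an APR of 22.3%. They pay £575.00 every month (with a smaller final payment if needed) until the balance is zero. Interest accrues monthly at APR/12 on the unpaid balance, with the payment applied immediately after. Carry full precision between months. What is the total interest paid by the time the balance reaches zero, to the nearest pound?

£4,507

Monthly rate r = 22.3%/12 = 1.85833% = 0.0185833.
Payoff takes n = ⌈−ln(1 − rB₀/P)/ln(1+r)⌉ = ⌈31.542⌉ = 32 payments; the last is £313.09.
Total paid = 31·£575.00 + £313.09 = £18,138.09.
Total interest = total paid − principal = £18,138.09 − £13,631.00 = £4,507.09.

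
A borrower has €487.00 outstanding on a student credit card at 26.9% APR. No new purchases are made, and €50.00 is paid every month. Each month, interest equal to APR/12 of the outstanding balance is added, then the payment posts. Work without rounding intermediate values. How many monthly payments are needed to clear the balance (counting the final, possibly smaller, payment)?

12 months

Monthly rate r = 26.9%/12 = 2.24167% = 0.0224167.
Recurrence: B ← B·(1+r) − €50.00.
Month 1: interest €10.92; balance after payment €447.92.
Month 2: interest €10.04; balance after payment €407.96.
Closed form: n = −ln(1 − rB₀/P)/ln(1+r) = −ln(0.78166)/ln(1.02242) ≈ 11.112, so the balance reaches zero during payment 12.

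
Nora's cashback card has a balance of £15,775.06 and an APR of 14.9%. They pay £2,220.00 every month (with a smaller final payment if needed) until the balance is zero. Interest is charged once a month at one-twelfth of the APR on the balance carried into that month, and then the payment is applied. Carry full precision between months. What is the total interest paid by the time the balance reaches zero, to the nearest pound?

Monthly rate r = 14.9%/12 = 1.24167% = 0.0124167.
Payoff takes n = ⌈−ln(1 − rB₀/P)/ln(1+r)⌉ = ⌈7.485⌉ = 8 payments; the last is £1,080.58.
Total paid = 7·£2,220.00 + £1,080.58 = £16,620.58.
Total interest = total paid − principal = £16,620.58 − £15,775.06 = £845.52.

£846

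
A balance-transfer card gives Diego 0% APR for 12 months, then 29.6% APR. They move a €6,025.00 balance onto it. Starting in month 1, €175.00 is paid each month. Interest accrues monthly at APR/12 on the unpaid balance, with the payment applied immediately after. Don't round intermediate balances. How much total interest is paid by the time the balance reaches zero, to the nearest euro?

€1,862

Promo months 1–12 at r₀ = 0%/12 = 0; months 13+ at r₁ = 29.6%/12 = 0.0246667.
After month 12 (no interest yet): B = €6,025.00 − 12·€175.00 = €3,925.00.
Then at r₁ with €175.00/mo: n₂ = −ln(1 − r₁·B/P)/ln(1+r₁) ≈ 33.07 → 34 more payments.
Total paid = 45·€175.00 + €11.67 = €7,886.67; interest = €7,886.67 − €6,025.00 = €1,861.67.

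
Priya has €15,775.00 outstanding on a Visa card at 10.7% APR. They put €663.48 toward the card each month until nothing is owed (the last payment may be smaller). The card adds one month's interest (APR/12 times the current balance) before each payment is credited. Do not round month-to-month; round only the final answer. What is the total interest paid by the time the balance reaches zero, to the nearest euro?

€2,033

Monthly rate r = 10.7%/12 = 0.891667% = 0.00891667.
Payoff takes n = ⌈−ln(1 − rB₀/P)/ln(1+r)⌉ = ⌈26.840⌉ = 27 payments; the last is €557.69.
Total paid = 26·€663.48 + €557.69 = €17,808.17.
Total interest = total paid − principal = €17,808.17 − €15,775.00 = €2,033.17.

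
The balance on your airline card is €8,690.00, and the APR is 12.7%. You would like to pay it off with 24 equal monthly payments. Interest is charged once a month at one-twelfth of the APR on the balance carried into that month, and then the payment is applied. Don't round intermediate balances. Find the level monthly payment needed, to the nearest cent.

Monthly rate r = 12.7%/12 = 1.05833% = 0.0105833.
Level-payment amortization: P = B₀·r / (1 − (1+r)^(−n)) = 8690.00·0.0105833 / (1 − 1.01058^(−24)).
Denominator 1 − (1+r)^(−24) = 0.223272211.
P = 91.9692 / 0.223272211 ≈ 411.91.

€411.91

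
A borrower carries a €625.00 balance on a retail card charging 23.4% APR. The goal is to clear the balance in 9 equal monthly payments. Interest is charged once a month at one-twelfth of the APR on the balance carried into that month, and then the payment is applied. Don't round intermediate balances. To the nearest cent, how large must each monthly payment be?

€76.39

Monthly rate r = 23.4%/12 = 1.95% = 0.0195.
Level-payment amortization: P = B₀·r / (1 − (1+r)^(−n)) = 625.00·0.0195 / (1 − 1.0195^(−9)).
Denominator 1 − (1+r)^(−9) = 0.159544103.
P = 12.1875 / 0.159544103 ≈ 76.39.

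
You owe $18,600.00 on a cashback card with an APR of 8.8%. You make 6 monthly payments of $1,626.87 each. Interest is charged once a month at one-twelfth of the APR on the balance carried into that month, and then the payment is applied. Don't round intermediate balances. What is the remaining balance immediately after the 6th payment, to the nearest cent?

Monthly rate r = 8.8%/12 = 0.733333% = 0.00733333.
Each month: B ← B·(1+r) − $1,626.87.
Month 1: interest $136.40; balance after payment $17,109.53.
Month 2: interest $125.47; balance after payment $15,608.13.
Month 3: interest $114.46; balance after payment $14,095.72.
Month 4: interest $103.37; balance after payment $12,572.22.
Month 5: interest $92.20; balance after payment $11,037.54.
Month 6: interest $80.94; balance after payment $9,491.62.

$9,491.62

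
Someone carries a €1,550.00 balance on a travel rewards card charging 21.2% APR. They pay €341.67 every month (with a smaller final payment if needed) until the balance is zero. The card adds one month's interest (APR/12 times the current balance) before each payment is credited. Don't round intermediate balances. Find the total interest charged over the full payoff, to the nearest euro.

€80

Monthly rate r = 21.2%/12 = 1.76667% = 0.0176667.
Payoff takes n = ⌈−ln(1 − rB₀/P)/ln(1+r)⌉ = ⌈4.770⌉ = 5 payments; the last is €263.72.
Total paid = 4·€341.67 + €263.72 = €1,630.40.
Total interest = total paid − principal = €1,630.40 − €1,550.00 = €80.40.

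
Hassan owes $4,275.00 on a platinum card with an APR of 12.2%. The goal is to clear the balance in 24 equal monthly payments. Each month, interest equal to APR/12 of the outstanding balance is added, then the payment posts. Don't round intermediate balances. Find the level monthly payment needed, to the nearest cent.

$201.64

Monthly rate r = 12.2%/12 = 1.01667% = 0.0101667.
Level-payment amortization: P = B₀·r / (1 − (1+r)^(−n)) = 4275.00·0.0101667 / (1 − 1.01017^(−24)).
Denominator 1 − (1+r)^(−24) = 0.215546522.
P = 43.4625 / 0.215546522 ≈ 201.64.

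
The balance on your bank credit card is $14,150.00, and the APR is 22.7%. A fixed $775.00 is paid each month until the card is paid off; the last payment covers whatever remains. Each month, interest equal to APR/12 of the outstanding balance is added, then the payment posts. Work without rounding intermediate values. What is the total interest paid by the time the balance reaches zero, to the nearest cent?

$3,374.16

Monthly rate r = 22.7%/12 = 1.89167% = 0.0189167.
Payoff takes n = ⌈−ln(1 − rB₀/P)/ln(1+r)⌉ = ⌈22.610⌉ = 23 payments; the last is $474.16.
Total paid = 22·$775.00 + $474.16 = $17,524.16.
Total interest = total paid − principal = $17,524.16 − $14,150.00 = $3,374.16.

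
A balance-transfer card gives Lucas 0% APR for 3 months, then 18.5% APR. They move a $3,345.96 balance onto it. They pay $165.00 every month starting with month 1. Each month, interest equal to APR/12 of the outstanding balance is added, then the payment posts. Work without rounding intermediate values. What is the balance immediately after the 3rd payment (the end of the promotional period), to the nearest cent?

$2,850.96

Promo months 1–3 at r₀ = 0%/12 = 0; months 4+ at r₁ = 18.5%/12 = 0.0154167.
After month 3 (no interest yet): B = $3,345.96 − 3·$165.00 = $2,850.96.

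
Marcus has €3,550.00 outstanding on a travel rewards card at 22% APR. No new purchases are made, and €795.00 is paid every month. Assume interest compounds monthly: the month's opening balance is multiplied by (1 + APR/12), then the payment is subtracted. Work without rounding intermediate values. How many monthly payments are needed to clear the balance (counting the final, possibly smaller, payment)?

5 months

Monthly rate r = 22%/12 = 1.83333% = 0.0183333.
Recurrence: B ← B·(1+r) − €795.00.
Month 1: interest €65.08; balance after payment €2,820.08.
Month 2: interest €51.70; balance after payment €2,076.78.
Month 3: interest €38.07; balance after payment €1,319.86.
Month 4: interest €24.20; balance after payment €549.06.
Month 5: interest €10.07; balance after payment €0.00.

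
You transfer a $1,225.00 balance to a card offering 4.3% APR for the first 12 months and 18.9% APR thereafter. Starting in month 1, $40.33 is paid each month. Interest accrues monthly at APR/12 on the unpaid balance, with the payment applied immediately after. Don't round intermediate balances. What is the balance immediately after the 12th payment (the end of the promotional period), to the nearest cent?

$785.11

Promo months 1–12 at r₀ = 4.3%/12 = 0.00358333; months 13+ at r₁ = 18.9%/12 = 0.01575.
After month 12: iterate B ← B·(1+r₀) − $40.33 for 12 months → $785.11.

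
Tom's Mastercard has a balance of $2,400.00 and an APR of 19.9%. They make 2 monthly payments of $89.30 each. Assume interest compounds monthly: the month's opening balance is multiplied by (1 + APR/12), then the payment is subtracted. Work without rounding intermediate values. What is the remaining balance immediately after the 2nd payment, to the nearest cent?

Monthly rate r = 19.9%/12 = 1.65833% = 0.0165833.
Each month: B ← B·(1+r) − $89.30.
Month 1: interest $39.80; balance after payment $2,350.50.
Month 2: interest $38.98; balance after payment $2,300.18.

$2,300.18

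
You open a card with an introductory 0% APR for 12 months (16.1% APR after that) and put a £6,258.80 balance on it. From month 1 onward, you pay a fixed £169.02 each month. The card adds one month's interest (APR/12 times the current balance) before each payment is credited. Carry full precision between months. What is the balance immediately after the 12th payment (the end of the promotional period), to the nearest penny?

£4,230.56

Promo months 1–12 at r₀ = 0%/12 = 0; months 13+ at r₁ = 16.1%/12 = 0.0134167.
After month 12 (no interest yet): B = £6,258.80 − 12·£169.02 = £4,230.56.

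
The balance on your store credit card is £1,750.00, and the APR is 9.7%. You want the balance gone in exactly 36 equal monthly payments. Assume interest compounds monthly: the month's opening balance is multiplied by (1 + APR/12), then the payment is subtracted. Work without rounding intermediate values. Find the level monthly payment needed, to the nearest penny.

£56.22

Monthly rate r = 9.7%/12 = 0.808333% = 0.00808333.
Level-payment amortization: P = B₀·r / (1 − (1+r)^(−n)) = 1750.00·0.00808333 / (1 − 1.00808^(−36)).
Denominator 1 − (1+r)^(−36) = 0.251609348.
P = 14.1458 / 0.251609348 ≈ 56.22.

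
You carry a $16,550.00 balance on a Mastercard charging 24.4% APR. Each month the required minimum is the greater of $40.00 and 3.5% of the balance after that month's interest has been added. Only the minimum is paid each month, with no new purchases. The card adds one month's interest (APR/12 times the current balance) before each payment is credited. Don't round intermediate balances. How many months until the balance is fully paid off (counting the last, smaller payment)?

Monthly rate r = 24.4%/12 = 2.03333% = 0.0203333.
While 3.5% of the post-interest balance exceeds $40.00, each month B ← (B·(1+r))·(1 − 0.035), i.e. B shrinks by the factor (1+r)·0.965 = 0.98462.
This holds for months 1–174. Entering month 175 the balance is $1,116.02; 3.5% of the post-interest balance is now below $40.00, so the flat $40.00 minimum applies from here.
From month 175 a fixed $40.00 at rate r clears $1,116.02 in 42 more payments. Total: 174 + 42 = 216 months.

216 months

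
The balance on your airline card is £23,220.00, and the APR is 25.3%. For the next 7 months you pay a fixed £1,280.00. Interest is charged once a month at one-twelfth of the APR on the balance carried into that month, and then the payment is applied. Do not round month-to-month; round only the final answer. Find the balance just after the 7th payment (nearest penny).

Monthly rate r = 25.3%/12 = 2.10833% = 0.0210833.
Each month: B ← B·(1+r) − £1,280.00.
Month 1: interest £489.55; balance after payment £22,429.56.
Month 2: interest £472.89; balance after payment £21,622.44.
Month 3: interest £455.87; balance after payment £20,798.32.
Month 4: interest £438.50; balance after payment £19,956.82.
Month 5: interest £420.76; balance after payment £19,097.57.
Month 6: interest £402.64; balance after payment £18,220.21.
Month 7: interest £384.14; balance after payment £17,324.36.

£17,324.36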